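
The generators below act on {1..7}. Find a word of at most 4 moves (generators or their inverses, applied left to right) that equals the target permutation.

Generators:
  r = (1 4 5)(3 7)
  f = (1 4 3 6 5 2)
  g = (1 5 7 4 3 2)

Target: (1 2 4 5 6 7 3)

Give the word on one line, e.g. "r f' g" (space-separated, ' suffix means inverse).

  after f': (1 2 5 6 3 4)
  after r': (1 2 4 5 6 7 3)

f' r'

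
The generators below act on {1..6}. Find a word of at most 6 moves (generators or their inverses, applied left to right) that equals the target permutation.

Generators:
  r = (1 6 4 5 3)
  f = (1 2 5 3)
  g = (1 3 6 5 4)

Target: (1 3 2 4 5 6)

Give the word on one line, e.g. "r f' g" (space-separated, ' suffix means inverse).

r' g' r' f r'

  after r': (1 3 5 4 6)
  after g': (3 6 4)
  after r': (1 3)(4 5)
  after f: (2 5 4 3)
  after r': (1 3 2 4 5 6)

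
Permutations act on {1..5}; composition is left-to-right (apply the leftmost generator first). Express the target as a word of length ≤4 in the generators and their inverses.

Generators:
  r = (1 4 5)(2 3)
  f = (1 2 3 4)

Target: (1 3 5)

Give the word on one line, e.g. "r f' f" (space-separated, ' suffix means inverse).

  after f: (1 2 3 4)
  after r: (1 3 5)

f r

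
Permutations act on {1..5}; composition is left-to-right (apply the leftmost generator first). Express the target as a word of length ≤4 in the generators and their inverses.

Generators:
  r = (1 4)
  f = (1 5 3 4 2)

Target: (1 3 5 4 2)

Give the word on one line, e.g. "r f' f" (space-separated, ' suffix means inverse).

  after r': (1 4)
  after f': (1 3 5)(2 4)
  after r': (1 3 5 4 2)

r' f' r'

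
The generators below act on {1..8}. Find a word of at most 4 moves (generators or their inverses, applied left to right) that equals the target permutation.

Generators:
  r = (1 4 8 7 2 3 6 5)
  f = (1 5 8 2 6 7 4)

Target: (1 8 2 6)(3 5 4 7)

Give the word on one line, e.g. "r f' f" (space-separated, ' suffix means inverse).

r r

  after r: (1 4 8 7 2 3 6 5)
  after r: (1 8 2 6)(3 5 4 7)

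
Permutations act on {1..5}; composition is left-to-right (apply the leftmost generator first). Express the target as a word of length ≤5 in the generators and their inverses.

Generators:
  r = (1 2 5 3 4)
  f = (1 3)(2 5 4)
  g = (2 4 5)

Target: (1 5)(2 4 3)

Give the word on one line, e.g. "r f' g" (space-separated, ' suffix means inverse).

r g f'

  after r: (1 2 5 3 4)
  after g: (1 4)(3 5)
  after f': (1 5)(2 4 3)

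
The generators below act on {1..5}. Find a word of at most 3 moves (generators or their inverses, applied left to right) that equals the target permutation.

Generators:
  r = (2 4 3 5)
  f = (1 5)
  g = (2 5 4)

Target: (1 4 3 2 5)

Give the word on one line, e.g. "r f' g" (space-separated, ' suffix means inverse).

  after f': (1 5)
  after r: (1 2 4 3 5)
  after g': (1 4 3 2 5)

f' r g'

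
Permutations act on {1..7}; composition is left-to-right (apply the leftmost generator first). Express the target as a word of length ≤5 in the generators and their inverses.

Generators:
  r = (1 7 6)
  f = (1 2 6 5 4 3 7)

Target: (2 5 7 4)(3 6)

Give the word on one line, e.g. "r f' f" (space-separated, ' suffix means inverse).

  after f: (1 2 6 5 4 3 7)
  after r': (1 2 7 6 5 4 3)
  after f: (1 6 4 7 5 3 2)
  after r': (1 7 5 3 2 6 4)
  after f: (2 5 7 4)(3 6)

f r' f r' f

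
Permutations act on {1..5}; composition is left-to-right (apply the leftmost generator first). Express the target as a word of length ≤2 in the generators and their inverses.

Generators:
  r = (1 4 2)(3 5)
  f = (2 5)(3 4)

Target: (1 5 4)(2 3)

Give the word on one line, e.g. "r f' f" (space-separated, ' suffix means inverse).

  after r': (1 2 4)(3 5)
  after f': (1 5 4)(2 3)

r' f'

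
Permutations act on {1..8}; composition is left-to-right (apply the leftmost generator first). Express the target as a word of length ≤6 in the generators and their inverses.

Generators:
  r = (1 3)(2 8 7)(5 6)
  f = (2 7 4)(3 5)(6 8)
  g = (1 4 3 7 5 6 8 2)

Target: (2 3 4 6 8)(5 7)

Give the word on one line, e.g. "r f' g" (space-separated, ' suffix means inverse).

  after f: (2 7 4)(3 5)(6 8)
  after g': (1 2 3 7)(4 8 5)
  after g': (1 8 7 2 4 6 5)
  after r': (1 2 4 5 3)
  after g: (2 3 4 6 8)(5 7)

f g' g' r' g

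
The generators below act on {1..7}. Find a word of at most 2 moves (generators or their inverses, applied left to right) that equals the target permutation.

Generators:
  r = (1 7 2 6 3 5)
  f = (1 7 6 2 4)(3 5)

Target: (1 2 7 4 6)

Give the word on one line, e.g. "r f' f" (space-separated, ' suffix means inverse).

f' f'

  after f': (1 4 2 6 7)(3 5)
  after f': (1 2 7 4 6)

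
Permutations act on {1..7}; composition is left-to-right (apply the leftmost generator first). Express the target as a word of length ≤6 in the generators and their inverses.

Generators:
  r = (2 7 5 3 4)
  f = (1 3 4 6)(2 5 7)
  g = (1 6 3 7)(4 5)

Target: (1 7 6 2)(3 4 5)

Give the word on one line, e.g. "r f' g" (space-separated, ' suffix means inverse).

r f' r g g

  after r: (2 7 5 3 4)
  after f': (1 6 4 7 2 5)
  after r: (1 6 2 3 4 5)
  after g: (1 3 5 6 2 7)
  after g: (1 7 6 2)(3 4 5)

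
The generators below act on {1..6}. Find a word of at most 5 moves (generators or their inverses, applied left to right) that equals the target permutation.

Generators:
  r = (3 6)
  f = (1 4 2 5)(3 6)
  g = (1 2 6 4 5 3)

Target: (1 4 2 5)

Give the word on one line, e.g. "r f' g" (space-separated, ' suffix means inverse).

f r r r

  after f: (1 4 2 5)(3 6)
  after r: (1 4 2 5)
  after r: (1 4 2 5)(3 6)
  after r: (1 4 2 5)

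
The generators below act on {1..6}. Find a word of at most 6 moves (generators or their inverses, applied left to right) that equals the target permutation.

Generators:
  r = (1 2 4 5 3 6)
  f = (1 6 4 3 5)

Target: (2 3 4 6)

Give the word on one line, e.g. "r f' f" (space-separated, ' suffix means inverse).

r f' r' r' f'

  after r: (1 2 4 5 3 6)
  after f': (1 2 6 5 4 3)
  after r': (2 3 6 4 5)
  after r': (1 6 2 5)
  after f': (2 3 4 6)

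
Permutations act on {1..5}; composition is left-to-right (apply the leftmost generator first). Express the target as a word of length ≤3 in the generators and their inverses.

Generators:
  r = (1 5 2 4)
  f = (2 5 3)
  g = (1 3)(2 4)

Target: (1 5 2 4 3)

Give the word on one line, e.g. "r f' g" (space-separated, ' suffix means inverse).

g' f'

  after g': (1 3)(2 4)
  after f': (1 5 2 4 3)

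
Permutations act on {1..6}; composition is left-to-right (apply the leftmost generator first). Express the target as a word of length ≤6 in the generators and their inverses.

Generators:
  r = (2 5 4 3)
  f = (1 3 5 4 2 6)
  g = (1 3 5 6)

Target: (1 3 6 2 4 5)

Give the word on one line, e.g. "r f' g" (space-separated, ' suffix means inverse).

  after r: (2 5 4 3)
  after g': (1 6 5 4)(2 3)
  after r': (1 6 2 4)
  after g': (1 5 3)(2 4 6)
  after g': (1 3 6 2 4 5)

r g' r' g' g'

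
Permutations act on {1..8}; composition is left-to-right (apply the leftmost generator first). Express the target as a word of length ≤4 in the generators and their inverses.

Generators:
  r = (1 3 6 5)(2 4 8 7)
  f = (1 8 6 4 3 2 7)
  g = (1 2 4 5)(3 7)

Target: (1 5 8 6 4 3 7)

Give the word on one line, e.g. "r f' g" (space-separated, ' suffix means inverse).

  after r': (1 5 6 3)(2 7 8 4)
  after f': (1 5 8 6 4 3 7)

r' f'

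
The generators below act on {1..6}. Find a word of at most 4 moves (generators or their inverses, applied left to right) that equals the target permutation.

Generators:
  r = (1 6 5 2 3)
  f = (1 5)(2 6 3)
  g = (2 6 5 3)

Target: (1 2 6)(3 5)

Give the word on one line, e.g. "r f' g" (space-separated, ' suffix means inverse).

  after r': (1 3 2 5 6)
  after f: (1 2)(3 6 5)
  after f: (1 6)(2 5)
  after g': (1 2 6)(3 5)

r' f f g'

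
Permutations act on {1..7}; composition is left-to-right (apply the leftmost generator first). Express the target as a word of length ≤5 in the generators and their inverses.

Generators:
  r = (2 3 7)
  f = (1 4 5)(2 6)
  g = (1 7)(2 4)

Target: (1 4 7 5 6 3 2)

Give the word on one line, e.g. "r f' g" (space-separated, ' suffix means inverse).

r' f' r g' f'

  after r': (2 7 3)
  after f': (1 5 4)(2 7 3 6)
  after r: (1 5 4)(3 6)
  after g': (1 5 2 4 7)(3 6)
  after f': (1 4 7 5 6 3 2)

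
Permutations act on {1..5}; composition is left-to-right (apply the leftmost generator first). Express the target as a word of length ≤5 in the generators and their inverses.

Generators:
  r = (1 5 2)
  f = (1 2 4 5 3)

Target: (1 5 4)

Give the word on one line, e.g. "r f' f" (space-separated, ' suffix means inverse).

f f r' f

  after f: (1 2 4 5 3)
  after f: (1 4 3 2 5)
  after r': (1 4 3 5 2)
  after f: (1 5 4)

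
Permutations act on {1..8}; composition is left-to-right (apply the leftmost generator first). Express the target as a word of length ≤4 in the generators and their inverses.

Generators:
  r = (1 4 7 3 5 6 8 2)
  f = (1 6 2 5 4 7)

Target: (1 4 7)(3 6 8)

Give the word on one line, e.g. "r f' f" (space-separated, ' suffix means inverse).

  after r': (1 2 8 6 5 3 7 4)
  after f': (1 6 2 8)(3 4 7 5)
  after f': (2 8 7)(3 5)
  after r: (1 4 7)(3 6 8)

r' f' f' r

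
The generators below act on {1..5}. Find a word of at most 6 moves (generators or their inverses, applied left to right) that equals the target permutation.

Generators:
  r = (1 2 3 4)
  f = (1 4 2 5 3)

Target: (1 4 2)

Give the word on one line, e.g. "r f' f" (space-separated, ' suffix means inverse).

r' f r' f

  after r': (1 4 3 2)
  after f: (1 2 4)(3 5)
  after r': (2 3 5)
  after f: (1 4 2)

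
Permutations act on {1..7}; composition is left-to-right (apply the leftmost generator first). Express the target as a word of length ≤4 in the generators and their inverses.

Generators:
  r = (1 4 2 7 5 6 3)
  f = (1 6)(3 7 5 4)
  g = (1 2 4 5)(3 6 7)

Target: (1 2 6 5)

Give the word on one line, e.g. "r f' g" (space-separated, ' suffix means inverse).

f' g r' f'

  after f': (1 6)(3 4 5 7)
  after g: (1 7 6 2 4)(3 5)
  after r': (1 2)(3 7 5 6 4)
  after f': (1 2 6 5)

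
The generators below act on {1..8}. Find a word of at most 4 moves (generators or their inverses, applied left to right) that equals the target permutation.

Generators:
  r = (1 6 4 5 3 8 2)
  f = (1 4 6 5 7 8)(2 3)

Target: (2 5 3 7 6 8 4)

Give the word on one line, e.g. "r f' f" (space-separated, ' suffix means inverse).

  after r: (1 6 4 5 3 8 2)
  after f': (1 4 6)(2 8 3 7 5)
  after r': (1 6 2 3 7 4)(5 8)
  after r': (2 5 3 7 6 8 4)

r f' r' r'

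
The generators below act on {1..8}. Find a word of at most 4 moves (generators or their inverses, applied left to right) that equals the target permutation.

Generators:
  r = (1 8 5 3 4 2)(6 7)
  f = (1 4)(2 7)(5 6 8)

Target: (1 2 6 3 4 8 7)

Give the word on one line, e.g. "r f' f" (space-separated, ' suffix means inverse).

f' r

  after f': (1 4)(2 7)(5 8 6)
  after r: (1 2 6 3 4 8 7)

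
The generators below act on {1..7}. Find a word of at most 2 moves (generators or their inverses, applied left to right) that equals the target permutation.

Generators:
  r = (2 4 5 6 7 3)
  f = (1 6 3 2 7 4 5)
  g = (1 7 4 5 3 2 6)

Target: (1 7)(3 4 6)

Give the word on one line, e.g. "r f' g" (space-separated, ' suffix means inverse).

  after r': (2 3 7 6 5 4)
  after g: (1 7)(3 4 6)

r' g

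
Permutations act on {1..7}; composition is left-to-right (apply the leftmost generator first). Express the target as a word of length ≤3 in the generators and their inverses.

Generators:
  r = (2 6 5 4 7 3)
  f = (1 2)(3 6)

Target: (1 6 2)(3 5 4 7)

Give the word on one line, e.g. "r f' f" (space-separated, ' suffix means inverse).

  after f: (1 2)(3 6)
  after r: (1 6 2)(3 5 4 7)

f r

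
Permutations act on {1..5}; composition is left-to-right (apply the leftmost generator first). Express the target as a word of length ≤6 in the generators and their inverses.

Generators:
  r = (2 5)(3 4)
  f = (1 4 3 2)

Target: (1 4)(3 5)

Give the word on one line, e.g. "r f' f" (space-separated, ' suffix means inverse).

r' f' f' r'

  after r': (2 5)(3 4)
  after f': (1 2 5 3)
  after f': (1 3 2 5 4)
  after r': (1 4)(3 5)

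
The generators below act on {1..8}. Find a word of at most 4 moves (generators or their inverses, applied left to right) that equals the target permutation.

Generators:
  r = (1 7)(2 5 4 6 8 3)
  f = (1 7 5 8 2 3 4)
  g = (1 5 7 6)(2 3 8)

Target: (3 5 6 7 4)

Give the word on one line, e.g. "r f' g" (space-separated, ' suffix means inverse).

  after g': (1 6 7 5)(2 8 3)
  after g': (1 7)(2 3 8)(5 6)
  after f': (3 5 6 7 4)

g' g' f'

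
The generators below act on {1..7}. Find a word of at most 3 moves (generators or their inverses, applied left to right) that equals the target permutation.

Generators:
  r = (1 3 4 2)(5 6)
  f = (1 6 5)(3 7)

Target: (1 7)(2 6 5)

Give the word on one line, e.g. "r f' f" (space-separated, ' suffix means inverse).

  after r: (1 3 4 2)(5 6)
  after f': (1 7 3 4 2 5)
  after r': (1 7)(2 6 5)

r f' r'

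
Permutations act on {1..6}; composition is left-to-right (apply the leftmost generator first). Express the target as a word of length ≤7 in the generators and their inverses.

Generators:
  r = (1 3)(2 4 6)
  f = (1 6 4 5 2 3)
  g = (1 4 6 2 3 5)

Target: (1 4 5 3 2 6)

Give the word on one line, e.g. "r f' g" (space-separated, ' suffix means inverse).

  after f': (1 3 2 5 4 6)
  after r': (2 5)(3 6)
  after r': (1 3 4 2 5 6)
  after f': (1 2 4 5)(3 6)
  after r: (1 4 5 3 2 6)

f' r' r' f' r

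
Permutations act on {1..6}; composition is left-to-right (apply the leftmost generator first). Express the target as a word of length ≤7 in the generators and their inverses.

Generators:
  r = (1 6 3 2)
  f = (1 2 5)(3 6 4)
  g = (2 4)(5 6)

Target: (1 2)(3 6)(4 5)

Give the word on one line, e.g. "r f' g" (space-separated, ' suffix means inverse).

  after r': (1 2 3 6)
  after f: (1 5)(2 6)(3 4)
  after g': (1 6 4 3 2 5)
  after f: (1 4 6 3 5 2)
  after g': (1 2)(3 6)(4 5)

r' f g' f g'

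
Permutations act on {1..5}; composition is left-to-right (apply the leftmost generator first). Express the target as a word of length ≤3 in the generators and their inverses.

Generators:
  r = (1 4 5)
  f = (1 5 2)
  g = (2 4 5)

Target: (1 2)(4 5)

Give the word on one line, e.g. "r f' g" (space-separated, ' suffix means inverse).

f g

  after f: (1 5 2)
  after g: (1 2)(4 5)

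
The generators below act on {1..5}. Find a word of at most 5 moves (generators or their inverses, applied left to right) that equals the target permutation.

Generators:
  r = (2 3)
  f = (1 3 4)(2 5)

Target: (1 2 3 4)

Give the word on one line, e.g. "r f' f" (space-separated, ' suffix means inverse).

  after f': (1 4 3)(2 5)
  after r': (1 4 2 5 3)
  after r': (1 4 3)(2 5)
  after f': (1 3 4)
  after r': (1 2 3 4)

f' r' r' f' r'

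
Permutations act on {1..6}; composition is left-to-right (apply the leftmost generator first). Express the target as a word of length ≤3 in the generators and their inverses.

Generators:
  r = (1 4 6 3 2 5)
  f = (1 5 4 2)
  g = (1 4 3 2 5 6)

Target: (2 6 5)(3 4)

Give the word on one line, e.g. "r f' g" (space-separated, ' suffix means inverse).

  after g': (1 6 5 2 3 4)
  after g': (1 5 3)(2 4 6)
  after r: (2 6 5)(3 4)

g' g' r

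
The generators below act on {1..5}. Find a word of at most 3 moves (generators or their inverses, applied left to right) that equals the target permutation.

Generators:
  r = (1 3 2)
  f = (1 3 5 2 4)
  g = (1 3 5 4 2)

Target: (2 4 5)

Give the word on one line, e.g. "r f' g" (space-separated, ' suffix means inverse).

g' r

  after g': (1 2 4 5 3)
  after r: (2 4 5)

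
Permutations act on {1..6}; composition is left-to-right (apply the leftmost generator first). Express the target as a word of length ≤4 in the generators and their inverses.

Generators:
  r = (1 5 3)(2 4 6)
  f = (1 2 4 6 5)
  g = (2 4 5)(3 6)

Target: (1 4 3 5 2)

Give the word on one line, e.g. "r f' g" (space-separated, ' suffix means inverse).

f' f' r'

  after f': (1 5 6 4 2)
  after f': (1 6 2 5 4)
  after r': (1 4 3 5 2)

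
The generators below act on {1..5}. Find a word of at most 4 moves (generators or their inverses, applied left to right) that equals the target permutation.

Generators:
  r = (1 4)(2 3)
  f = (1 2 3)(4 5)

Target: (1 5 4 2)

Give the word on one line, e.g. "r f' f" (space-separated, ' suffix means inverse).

r' f

  after r': (1 4)(2 3)
  after f: (1 5 4 2)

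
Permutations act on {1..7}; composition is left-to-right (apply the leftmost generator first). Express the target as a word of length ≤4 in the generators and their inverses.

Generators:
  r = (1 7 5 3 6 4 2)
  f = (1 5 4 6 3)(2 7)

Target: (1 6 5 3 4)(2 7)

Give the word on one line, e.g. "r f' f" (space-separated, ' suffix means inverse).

f f f

  after f: (1 5 4 6 3)(2 7)
  after f: (1 4 3 5 6)
  after f: (1 6 5 3 4)(2 7)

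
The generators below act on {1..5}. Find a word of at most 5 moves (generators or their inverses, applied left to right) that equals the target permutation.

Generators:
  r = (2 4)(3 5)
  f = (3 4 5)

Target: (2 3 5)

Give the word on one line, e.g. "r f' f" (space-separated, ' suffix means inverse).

  after r': (2 4)(3 5)
  after f: (2 5 4)
  after r': (2 3 5)

r' f r'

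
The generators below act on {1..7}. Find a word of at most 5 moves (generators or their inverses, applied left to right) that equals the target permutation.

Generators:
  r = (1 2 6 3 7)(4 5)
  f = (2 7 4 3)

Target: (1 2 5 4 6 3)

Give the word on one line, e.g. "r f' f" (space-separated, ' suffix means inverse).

f' f' r

  after f': (2 3 4 7)
  after f': (2 4)(3 7)
  after r: (1 2 5 4 6 3)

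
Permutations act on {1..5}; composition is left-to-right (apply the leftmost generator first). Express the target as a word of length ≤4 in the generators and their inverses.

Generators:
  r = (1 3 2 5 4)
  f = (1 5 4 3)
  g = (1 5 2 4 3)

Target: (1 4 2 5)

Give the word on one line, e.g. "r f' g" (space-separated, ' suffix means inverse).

  after f: (1 5 4 3)
  after r: (1 4 2 5)

f r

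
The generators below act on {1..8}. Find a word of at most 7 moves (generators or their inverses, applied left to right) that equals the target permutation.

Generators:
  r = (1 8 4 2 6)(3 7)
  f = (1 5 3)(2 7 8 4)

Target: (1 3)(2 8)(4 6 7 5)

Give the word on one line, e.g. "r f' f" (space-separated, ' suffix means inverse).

  after r: (1 8 4 2 6)(3 7)
  after f': (1 7 5)(2 6 3)
  after r': (1 3 4 8)(5 6 7)
  after r': (1 7 5 2 4)(3 8 6)
  after r': (1 3)(2 8)(4 6 7 5)

r f' r' r' r'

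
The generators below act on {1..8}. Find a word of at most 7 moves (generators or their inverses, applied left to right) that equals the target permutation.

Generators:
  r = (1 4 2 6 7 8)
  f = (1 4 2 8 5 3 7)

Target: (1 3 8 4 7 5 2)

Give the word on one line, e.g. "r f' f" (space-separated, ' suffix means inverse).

f f f f f

  after f: (1 4 2 8 5 3 7)
  after f: (1 2 5 7 4 8 3)
  after f: (1 8 7 2 3 4 5)
  after f: (1 5 4 3 2 7 8)
  after f: (1 3 8 4 7 5 2)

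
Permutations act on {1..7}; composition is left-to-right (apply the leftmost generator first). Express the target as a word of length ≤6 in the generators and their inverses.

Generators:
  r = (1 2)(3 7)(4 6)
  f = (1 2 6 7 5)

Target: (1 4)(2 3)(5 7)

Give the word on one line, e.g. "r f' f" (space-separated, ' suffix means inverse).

  after f: (1 2 6 7 5)
  after f: (1 6 5 2 7)
  after r: (1 4 6 5)(2 3 7)
  after f': (1 4 2 3 6 7)
  after f': (1 4)(2 3)(5 7)

f f r f' f'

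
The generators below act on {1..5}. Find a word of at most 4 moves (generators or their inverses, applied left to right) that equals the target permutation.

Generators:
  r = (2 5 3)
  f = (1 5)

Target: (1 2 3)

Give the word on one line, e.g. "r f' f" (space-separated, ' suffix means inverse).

f' r' f'

  after f': (1 5)
  after r': (1 2 3 5)
  after f': (1 2 3)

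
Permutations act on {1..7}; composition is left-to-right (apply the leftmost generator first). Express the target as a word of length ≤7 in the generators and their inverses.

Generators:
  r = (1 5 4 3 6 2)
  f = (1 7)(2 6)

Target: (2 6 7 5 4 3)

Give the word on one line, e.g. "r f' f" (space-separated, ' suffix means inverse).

f' r f' f' f'

  after f': (1 7)(2 6)
  after r: (1 7 5 4 3 6)
  after f': (2 6 7 5 4 3)
  after f': (1 7 5 4 3 6)
  after f': (2 6 7 5 4 3)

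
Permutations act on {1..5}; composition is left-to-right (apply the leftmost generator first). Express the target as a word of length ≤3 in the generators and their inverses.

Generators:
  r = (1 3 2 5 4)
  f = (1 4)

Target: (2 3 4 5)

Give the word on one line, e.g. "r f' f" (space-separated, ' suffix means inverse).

  after r': (1 4 5 2 3)
  after f: (2 3 4 5)

r' f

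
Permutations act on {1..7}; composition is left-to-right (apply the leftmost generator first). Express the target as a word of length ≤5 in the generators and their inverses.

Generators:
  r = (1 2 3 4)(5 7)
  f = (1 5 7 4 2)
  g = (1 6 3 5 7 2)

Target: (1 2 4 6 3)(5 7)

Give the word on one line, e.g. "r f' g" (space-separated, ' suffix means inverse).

  after f: (1 5 7 4 2)
  after r': (1 7 3 2 4)
  after g: (1 2 4 6 3)(5 7)

f r' g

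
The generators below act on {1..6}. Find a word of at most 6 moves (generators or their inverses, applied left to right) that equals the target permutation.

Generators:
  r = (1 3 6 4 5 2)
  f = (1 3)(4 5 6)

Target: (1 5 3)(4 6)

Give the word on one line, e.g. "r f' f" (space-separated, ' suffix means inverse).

r r f' r' f

  after r: (1 3 6 4 5 2)
  after r: (1 6 5)(2 3 4)
  after f': (1 5 3 6 4 2)
  after r': (1 4 5)
  after f: (1 5 3)(4 6)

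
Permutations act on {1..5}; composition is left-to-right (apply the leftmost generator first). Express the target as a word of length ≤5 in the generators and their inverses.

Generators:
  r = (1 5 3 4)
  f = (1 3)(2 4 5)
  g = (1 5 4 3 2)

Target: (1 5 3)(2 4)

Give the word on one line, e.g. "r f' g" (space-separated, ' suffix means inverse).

  after r: (1 5 3 4)
  after f: (1 2 4 3 5)
  after g: (2 3 4)
  after r: (1 5 3)(2 4)

r f g r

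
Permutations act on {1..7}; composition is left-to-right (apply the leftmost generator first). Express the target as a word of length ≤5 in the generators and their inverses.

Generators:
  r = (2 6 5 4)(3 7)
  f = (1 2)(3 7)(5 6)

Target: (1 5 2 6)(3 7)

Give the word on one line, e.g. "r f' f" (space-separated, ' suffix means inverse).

r' r' f r f

  after r': (2 4 5 6)(3 7)
  after r': (2 5)(4 6)
  after f: (1 2 6 4 5)(3 7)
  after r: (1 6 2 5)
  after f: (1 5 2 6)(3 7)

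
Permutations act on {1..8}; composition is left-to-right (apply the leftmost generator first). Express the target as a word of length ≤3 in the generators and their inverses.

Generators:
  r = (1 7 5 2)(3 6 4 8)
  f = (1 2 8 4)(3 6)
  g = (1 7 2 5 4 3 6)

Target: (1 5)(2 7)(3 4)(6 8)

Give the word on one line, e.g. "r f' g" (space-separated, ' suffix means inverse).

r r

  after r: (1 7 5 2)(3 6 4 8)
  after r: (1 5)(2 7)(3 4)(6 8)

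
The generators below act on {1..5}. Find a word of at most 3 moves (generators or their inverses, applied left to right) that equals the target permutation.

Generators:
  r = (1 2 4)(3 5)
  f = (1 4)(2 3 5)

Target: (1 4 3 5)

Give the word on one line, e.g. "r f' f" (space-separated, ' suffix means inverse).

  after f: (1 4)(2 3 5)
  after r: (2 5 4)
  after f: (1 4 3 5)

f r f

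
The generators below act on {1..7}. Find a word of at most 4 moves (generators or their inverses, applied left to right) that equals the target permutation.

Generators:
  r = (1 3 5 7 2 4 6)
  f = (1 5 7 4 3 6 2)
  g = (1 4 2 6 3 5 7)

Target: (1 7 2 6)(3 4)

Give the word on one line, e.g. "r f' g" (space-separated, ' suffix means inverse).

r' r' g' g'

  after r': (1 6 4 2 7 5 3)
  after r': (1 4 7 3 6 2 5)
  after g': (2 3)(4 5 7 6)
  after g': (1 7 2 6)(3 4)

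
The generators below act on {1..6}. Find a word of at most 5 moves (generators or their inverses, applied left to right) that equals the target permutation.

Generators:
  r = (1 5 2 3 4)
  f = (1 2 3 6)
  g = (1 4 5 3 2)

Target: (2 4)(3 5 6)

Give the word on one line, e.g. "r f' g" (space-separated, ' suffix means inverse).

g f g r'

  after g: (1 4 5 3 2)
  after f: (1 4 5 6)
  after g: (1 5 6 4 3 2)
  after r': (2 4)(3 5 6)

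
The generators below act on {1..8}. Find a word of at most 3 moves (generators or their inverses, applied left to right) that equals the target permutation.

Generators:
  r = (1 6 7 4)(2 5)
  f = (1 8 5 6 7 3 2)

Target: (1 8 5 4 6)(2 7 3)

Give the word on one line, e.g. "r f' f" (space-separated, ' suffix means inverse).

  after f: (1 8 5 6 7 3 2)
  after r': (1 8 2 4 7 3 5)
  after r': (1 8 5 4 6)(2 7 3)

f r' r'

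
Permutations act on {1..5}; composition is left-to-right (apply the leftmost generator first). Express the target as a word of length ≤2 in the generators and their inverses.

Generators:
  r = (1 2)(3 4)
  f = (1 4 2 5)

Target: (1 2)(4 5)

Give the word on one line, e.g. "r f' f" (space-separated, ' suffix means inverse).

  after f': (1 5 2 4)
  after f': (1 2)(4 5)

f' f'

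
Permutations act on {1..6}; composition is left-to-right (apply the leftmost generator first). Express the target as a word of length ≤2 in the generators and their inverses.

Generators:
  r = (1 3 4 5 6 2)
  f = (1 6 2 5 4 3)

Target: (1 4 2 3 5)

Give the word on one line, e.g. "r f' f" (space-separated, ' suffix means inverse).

r f'

  after r: (1 3 4 5 6 2)
  after f': (1 4 2 3 5)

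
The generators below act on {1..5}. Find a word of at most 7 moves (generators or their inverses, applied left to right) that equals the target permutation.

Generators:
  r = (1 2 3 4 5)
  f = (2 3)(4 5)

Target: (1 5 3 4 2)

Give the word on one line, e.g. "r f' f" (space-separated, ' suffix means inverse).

f r r r f'

  after f: (2 3)(4 5)
  after r: (1 2 4)
  after r: (1 3 4 2 5)
  after r: (1 4 3 5 2)
  after f': (1 5 3 4 2)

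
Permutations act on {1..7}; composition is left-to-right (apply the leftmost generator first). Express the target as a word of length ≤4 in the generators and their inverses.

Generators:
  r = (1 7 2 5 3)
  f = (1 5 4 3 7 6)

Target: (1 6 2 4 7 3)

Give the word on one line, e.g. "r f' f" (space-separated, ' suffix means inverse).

  after r: (1 7 2 5 3)
  after f: (1 6)(2 4 3 5 7)
  after r: (1 6 7 5 2 4)
  after r: (1 6 2 4 7 3)

r f r r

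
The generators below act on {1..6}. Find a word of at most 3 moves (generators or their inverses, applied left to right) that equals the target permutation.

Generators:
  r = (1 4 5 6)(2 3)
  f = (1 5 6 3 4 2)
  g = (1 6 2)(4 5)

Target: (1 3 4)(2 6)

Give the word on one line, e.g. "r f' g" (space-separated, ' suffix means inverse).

r f'

  after r: (1 4 5 6)(2 3)
  after f': (1 3 4)(2 6)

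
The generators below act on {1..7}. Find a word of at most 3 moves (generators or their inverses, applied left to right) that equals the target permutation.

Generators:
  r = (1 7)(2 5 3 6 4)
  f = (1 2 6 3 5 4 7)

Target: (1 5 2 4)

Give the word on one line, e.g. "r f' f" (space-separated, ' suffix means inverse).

f r

  after f: (1 2 6 3 5 4 7)
  after r: (1 5 2 4)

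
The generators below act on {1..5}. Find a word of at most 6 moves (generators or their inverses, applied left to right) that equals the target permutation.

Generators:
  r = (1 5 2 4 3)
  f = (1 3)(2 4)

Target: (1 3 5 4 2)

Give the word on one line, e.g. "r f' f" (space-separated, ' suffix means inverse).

f r f' f' f'

  after f: (1 3)(2 4)
  after r: (2 3 5)
  after f': (1 3 5 4 2)
  after f': (2 3 5)
  after f': (1 3 5 4 2)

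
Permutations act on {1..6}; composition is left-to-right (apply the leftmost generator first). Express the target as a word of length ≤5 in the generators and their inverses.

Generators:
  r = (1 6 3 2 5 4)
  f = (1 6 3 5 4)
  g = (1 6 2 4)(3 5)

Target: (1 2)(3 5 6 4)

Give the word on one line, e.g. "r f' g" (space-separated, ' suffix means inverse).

f g f

  after f: (1 6 3 5 4)
  after g: (1 2 4 6 5)
  after f: (1 2)(3 5 6 4)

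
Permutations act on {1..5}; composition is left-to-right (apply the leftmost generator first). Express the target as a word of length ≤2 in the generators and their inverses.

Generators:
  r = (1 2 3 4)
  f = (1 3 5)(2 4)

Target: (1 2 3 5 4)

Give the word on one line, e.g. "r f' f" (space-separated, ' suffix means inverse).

f r'

  after f: (1 3 5)(2 4)
  after r': (1 2 3 5 4)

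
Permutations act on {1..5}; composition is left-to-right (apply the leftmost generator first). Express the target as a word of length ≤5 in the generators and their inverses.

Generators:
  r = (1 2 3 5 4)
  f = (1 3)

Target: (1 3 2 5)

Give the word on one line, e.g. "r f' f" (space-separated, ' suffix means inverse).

r' r' f r'

  after r': (1 4 5 3 2)
  after r': (1 5 2 4 3)
  after f: (1 5 2 4)
  after r': (1 3 2 5)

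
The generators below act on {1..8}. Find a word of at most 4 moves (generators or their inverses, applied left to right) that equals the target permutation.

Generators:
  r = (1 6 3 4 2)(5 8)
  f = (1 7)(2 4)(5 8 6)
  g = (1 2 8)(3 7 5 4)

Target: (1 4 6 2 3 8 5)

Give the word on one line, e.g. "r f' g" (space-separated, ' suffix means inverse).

  after r': (1 2 4 3 6)(5 8)
  after f': (1 4 3 8 6 7)
  after f': (1 2 4 3 5 6)
  after r': (1 4 6 2 3 8 5)

r' f' f' r'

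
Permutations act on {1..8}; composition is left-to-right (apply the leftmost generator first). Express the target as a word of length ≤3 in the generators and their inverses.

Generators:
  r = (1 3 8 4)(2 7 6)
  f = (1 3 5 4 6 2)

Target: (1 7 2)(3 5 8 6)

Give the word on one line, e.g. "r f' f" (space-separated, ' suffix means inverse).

f' r f

  after f': (1 2 6 4 5 3)
  after r: (1 7 6)(4 5 8)
  after f: (1 7 2)(3 5 8 6)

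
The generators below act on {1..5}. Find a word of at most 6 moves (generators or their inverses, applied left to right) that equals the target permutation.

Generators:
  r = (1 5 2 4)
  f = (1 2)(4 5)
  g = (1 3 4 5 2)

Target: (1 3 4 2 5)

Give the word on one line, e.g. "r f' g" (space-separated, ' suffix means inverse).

r g' g' r

  after r: (1 5 2 4)
  after g': (1 4 2 3)
  after g': (1 3 2)(4 5)
  after r: (1 3 4 2 5)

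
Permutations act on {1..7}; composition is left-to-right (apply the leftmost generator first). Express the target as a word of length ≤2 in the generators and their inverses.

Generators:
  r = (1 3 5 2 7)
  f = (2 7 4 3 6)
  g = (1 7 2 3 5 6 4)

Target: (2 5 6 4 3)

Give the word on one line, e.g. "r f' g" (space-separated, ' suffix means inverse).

g r

  after g: (1 7 2 3 5 6 4)
  after r: (2 5 6 4 3)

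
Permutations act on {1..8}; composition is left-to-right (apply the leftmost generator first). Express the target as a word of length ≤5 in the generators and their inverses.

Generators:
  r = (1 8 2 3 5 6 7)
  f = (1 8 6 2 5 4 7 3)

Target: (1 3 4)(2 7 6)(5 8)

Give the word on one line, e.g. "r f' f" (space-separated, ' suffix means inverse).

  after r: (1 8 2 3 5 6 7)
  after f': (2 7 3)(4 5 8 6)
  after r: (1 8 7 5 2)(4 6)
  after f': (2 3 7)(4 8)(5 6)
  after f': (1 3 4)(2 7 6)(5 8)

r f' r f' f'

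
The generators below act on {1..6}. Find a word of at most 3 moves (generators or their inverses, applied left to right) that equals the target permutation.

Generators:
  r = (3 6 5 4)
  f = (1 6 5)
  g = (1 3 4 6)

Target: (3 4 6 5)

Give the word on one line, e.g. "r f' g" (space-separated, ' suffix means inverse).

  after f: (1 6 5)
  after g: (3 4 6 5)

f g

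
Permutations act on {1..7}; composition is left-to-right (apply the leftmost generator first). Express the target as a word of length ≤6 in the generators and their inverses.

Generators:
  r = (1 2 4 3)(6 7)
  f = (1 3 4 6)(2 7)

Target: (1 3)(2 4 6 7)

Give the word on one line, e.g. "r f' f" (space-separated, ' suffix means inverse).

f' f' r r f

  after f': (1 6 4 3)(2 7)
  after f': (1 4)(3 6)
  after r: (1 3 7 6)(2 4)
  after r: (2 3 6)
  after f: (1 3)(2 4 6 7)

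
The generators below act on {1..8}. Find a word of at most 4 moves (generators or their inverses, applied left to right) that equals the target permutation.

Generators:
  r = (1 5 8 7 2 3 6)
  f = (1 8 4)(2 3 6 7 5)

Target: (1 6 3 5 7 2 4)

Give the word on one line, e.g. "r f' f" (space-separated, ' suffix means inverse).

r' r' f

  after r': (1 6 3 2 7 8 5)
  after r': (1 3 7 5 6 2 8)
  after f: (1 6 3 5 7 2 4)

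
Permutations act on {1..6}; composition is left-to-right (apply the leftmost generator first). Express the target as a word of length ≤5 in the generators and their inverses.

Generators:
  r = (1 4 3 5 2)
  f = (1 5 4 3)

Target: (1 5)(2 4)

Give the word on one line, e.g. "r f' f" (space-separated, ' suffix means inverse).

r f r' f'

  after r: (1 4 3 5 2)
  after f: (1 3 4)(2 5)
  after r': (1 4 2 3)
  after f': (1 5)(2 4)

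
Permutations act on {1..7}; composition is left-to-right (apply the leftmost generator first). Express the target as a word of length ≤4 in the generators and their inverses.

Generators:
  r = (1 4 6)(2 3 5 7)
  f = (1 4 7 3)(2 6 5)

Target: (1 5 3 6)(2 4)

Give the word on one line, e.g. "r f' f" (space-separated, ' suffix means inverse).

  after f': (1 3 7 4)(2 5 6)
  after r': (1 2 3 5 4 6 7)
  after f: (1 6 3 2)(4 5 7)
  after f: (1 5 3 6)(2 4)

f' r' f f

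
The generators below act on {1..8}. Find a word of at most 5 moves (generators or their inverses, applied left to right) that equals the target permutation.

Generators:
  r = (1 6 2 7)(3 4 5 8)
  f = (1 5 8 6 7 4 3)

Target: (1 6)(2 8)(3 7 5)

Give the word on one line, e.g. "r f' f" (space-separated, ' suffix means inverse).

r r f' r'

  after r: (1 6 2 7)(3 4 5 8)
  after r: (1 2)(3 5)(4 8)(6 7)
  after f': (1 2 3)(4 5)(7 8)
  after r': (1 6)(2 8)(3 7 5)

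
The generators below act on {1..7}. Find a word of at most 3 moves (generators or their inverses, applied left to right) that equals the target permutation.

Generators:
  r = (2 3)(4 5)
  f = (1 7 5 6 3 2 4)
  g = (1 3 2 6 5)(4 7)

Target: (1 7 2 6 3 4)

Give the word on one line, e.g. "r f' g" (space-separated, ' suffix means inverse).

g' f'

  after g': (1 5 6 2 3)(4 7)
  after f': (1 7 2 6 3 4)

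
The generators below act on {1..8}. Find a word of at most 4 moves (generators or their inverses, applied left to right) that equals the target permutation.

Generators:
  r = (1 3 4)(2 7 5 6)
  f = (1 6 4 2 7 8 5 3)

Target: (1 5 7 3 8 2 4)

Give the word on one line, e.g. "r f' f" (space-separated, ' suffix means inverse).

f' r' f r'

  after f': (1 3 5 8 7 2 4 6)
  after r': (2 3 7 6 4 5 8)
  after f: (1 6 2)(3 8 7 4)
  after r': (1 5 7 3 8 2 4)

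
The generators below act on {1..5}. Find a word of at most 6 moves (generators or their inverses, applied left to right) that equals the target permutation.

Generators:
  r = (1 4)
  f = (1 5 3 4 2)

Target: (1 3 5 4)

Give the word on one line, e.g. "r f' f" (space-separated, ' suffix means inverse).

  after f: (1 5 3 4 2)
  after r: (1 5 3)(2 4)
  after r: (1 5 3 4 2)
  after r: (1 5 3)(2 4)
  after f: (1 3 5 4)

f r r r f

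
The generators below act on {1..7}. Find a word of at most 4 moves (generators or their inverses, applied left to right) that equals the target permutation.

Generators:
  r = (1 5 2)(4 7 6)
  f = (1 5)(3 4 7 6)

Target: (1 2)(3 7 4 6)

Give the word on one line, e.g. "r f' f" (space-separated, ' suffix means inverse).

f r

  after f: (1 5)(3 4 7 6)
  after r: (1 2)(3 7 4 6)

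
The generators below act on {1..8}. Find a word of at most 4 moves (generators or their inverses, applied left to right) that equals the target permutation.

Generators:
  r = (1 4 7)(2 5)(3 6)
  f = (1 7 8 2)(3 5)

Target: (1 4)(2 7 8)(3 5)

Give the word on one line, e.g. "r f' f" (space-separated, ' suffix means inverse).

f r r

  after f: (1 7 8 2)(3 5)
  after r: (2 4 7 8 5 6 3)
  after r: (1 4)(2 7 8)(3 5)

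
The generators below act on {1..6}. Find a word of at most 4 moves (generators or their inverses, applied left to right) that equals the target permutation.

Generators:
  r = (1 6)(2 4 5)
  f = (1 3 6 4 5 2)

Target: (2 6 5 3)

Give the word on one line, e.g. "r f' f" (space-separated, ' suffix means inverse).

  after r': (1 6)(2 5 4)
  after f': (1 3)(2 4 5 6)
  after f': (2 6 5 3)

r' f' f'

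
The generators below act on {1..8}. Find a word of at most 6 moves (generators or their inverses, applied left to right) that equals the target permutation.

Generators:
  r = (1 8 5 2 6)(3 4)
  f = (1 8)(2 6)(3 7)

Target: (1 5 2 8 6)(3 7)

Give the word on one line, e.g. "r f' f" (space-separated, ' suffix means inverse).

  after r: (1 8 5 2 6)(3 4)
  after f': (3 4 7)(5 6 8)
  after r': (1 6)(2 5)(4 7)
  after f': (1 2 5 6 8)(3 7 4)
  after r': (1 5 2 8 6)(3 7)

r f' r' f' r'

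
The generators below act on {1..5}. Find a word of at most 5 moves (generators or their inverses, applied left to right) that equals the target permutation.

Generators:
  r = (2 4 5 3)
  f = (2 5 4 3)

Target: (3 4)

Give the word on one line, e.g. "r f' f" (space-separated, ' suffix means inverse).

f f r'

  after f: (2 5 4 3)
  after f: (2 4)(3 5)
  after r': (3 4)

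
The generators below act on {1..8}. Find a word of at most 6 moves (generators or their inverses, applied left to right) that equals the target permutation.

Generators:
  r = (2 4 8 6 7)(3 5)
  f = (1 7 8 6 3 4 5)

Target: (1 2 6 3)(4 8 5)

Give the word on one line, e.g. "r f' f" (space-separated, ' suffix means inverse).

  after f: (1 7 8 6 3 4 5)
  after r: (1 2 4 3 8 7 6 5)
  after f': (1 2 3 7 8)(4 6)
  after f': (1 2 6 3)(4 8 5)

f r f' f'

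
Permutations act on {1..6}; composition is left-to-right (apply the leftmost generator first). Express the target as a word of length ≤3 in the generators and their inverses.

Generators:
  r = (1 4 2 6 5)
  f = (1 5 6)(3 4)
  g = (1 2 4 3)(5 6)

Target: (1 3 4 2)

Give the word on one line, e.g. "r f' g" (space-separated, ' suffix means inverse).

  after r: (1 4 2 6 5)
  after f: (1 3 4 2)

r f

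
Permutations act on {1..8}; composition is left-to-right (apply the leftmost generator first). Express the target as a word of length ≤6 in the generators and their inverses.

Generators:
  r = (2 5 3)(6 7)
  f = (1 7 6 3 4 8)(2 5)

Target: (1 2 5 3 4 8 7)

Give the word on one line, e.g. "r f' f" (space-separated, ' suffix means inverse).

  after f: (1 7 6 3 4 8)(2 5)
  after r': (1 6 5 3 4 8)
  after f: (1 3 8 7 6 2 5 4)
  after r': (1 5 4)(3 8 6)
  after f': (1 2 5 3 4 8 7)

f r' f r' f'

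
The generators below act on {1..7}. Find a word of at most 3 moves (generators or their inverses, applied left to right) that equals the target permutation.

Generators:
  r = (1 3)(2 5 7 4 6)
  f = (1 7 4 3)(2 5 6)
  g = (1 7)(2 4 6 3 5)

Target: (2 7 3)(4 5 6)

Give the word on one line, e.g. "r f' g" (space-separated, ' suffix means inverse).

g f'

  after g: (1 7)(2 4 6 3 5)
  after f': (2 7 3)(4 5 6)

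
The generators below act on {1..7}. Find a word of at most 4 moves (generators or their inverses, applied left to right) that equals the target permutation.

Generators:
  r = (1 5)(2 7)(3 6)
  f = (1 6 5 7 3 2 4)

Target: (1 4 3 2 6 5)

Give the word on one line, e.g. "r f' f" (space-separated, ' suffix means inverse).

  after f: (1 6 5 7 3 2 4)
  after r': (1 3 7 6)(2 4 5)
  after f: (1 2)(4 7 5)
  after f: (1 4 3 2 6 5)

f r' f f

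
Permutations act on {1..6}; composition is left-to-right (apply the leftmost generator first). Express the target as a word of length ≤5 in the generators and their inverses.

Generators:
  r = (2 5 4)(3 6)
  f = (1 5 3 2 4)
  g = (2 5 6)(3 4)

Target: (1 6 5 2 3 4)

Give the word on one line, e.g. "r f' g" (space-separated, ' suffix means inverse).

  after r': (2 4 5)(3 6)
  after f': (1 4)(3 6 5)
  after g': (1 3 5 4)(2 6)
  after r: (1 6 5 2 3 4)

r' f' g' r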